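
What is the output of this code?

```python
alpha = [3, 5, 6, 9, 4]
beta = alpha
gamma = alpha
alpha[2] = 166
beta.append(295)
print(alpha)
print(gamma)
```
[3, 5, 166, 9, 4, 295]
[3, 5, 166, 9, 4, 295]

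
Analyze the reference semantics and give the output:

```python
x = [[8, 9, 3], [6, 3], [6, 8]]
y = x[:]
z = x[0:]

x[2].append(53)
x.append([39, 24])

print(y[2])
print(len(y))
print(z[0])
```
[6, 8, 53]
3
[8, 9, 3]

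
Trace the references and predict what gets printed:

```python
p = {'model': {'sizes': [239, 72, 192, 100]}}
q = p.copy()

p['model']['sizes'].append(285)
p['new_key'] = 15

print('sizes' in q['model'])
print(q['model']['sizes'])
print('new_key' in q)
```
True
[239, 72, 192, 100, 285]
False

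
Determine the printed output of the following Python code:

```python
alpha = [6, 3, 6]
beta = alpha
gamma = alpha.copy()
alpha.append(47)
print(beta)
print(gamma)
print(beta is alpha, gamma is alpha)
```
[6, 3, 6, 47]
[6, 3, 6]
True False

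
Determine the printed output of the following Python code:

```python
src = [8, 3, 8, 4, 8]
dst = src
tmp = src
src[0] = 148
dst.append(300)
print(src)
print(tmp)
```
[148, 3, 8, 4, 8, 300]
[148, 3, 8, 4, 8, 300]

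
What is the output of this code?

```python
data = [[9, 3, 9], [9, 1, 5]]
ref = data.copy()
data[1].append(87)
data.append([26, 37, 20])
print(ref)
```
[[9, 3, 9], [9, 1, 5, 87]]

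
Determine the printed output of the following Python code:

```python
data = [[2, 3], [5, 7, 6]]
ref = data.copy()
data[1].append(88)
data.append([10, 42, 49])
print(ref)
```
[[2, 3], [5, 7, 6, 88]]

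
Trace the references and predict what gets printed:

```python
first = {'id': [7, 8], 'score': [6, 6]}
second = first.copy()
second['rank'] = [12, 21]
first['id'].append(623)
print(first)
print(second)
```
{'id': [7, 8, 623], 'score': [6, 6]}
{'id': [7, 8, 623], 'score': [6, 6], 'rank': [12, 21]}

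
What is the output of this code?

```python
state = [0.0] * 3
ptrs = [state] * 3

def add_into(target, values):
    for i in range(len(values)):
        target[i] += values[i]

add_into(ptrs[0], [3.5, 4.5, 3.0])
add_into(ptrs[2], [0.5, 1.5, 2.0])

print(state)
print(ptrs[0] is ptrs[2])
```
[4.0, 6.0, 5.0]
True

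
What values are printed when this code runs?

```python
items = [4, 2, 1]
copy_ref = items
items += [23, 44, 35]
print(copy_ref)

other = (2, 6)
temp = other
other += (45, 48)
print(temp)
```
[4, 2, 1, 23, 44, 35]
(2, 6)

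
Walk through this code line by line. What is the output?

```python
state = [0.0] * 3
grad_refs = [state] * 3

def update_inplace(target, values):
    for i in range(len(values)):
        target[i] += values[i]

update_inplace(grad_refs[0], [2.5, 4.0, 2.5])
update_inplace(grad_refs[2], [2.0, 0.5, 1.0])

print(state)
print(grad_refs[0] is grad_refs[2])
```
[4.5, 4.5, 3.5]
True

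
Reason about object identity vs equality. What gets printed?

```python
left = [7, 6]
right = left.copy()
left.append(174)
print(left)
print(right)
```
[7, 6, 174]
[7, 6]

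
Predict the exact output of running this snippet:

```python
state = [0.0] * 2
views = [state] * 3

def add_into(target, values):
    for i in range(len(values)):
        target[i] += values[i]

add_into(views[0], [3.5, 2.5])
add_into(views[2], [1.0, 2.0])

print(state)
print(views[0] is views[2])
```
[4.5, 4.5]
True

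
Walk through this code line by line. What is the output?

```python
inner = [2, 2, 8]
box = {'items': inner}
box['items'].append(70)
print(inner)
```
[2, 2, 8, 70]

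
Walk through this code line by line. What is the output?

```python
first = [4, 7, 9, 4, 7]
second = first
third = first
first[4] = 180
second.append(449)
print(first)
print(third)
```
[4, 7, 9, 4, 180, 449]
[4, 7, 9, 4, 180, 449]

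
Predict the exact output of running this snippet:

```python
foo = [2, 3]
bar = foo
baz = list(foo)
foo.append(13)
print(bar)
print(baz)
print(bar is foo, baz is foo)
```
[2, 3, 13]
[2, 3]
True False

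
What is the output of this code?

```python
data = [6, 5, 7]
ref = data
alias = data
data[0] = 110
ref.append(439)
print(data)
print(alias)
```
[110, 5, 7, 439]
[110, 5, 7, 439]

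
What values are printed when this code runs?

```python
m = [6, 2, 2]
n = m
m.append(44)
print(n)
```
[6, 2, 2, 44]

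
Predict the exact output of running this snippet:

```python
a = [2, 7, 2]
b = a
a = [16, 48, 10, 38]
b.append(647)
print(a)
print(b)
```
[16, 48, 10, 38]
[2, 7, 2, 647]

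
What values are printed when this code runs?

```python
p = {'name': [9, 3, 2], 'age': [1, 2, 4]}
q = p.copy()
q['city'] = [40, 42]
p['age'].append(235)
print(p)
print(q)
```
{'name': [9, 3, 2], 'age': [1, 2, 4, 235]}
{'name': [9, 3, 2], 'age': [1, 2, 4, 235], 'city': [40, 42]}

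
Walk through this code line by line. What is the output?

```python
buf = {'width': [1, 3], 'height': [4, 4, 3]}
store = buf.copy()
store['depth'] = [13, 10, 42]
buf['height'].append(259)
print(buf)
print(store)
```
{'width': [1, 3], 'height': [4, 4, 3, 259]}
{'width': [1, 3], 'height': [4, 4, 3, 259], 'depth': [13, 10, 42]}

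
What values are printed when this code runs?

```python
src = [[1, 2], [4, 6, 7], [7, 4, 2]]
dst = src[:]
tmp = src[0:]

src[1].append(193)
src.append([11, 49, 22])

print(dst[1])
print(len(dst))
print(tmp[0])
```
[4, 6, 7, 193]
3
[1, 2]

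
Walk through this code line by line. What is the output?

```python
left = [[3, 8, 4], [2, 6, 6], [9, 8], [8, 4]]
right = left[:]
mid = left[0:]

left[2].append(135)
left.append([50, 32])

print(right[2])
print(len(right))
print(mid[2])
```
[9, 8, 135]
4
[9, 8, 135]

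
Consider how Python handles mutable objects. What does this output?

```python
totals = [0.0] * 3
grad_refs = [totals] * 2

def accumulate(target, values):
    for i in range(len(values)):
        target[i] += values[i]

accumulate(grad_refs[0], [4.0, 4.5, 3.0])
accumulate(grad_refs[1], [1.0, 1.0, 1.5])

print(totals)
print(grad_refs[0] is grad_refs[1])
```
[5.0, 5.5, 4.5]
True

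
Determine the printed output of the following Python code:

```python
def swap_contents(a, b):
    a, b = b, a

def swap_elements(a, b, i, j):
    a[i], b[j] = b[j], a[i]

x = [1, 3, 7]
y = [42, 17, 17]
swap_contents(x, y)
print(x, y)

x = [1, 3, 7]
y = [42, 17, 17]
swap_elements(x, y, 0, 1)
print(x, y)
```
[1, 3, 7] [42, 17, 17]
[17, 3, 7] [42, 1, 17]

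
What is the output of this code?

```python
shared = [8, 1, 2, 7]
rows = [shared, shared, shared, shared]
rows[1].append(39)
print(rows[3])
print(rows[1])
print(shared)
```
[8, 1, 2, 7, 39]
[8, 1, 2, 7, 39]
[8, 1, 2, 7, 39]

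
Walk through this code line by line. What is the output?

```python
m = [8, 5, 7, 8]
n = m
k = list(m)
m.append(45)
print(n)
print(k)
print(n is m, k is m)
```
[8, 5, 7, 8, 45]
[8, 5, 7, 8]
True False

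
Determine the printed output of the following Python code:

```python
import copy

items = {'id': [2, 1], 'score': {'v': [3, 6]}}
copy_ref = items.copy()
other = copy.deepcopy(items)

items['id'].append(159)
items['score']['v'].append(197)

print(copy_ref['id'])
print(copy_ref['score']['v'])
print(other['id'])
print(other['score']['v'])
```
[2, 1, 159]
[3, 6, 197]
[2, 1]
[3, 6]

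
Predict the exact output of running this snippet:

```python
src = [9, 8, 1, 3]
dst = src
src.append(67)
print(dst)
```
[9, 8, 1, 3, 67]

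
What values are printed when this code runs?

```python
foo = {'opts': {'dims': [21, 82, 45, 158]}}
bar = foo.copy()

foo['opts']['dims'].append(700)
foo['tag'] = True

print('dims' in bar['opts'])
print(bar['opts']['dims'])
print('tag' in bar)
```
True
[21, 82, 45, 158, 700]
False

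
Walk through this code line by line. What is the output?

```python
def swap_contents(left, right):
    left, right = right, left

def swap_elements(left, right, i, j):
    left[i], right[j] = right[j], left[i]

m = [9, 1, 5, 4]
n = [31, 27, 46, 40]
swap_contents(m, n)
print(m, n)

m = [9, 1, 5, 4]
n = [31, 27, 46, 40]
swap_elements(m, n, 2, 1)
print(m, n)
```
[9, 1, 5, 4] [31, 27, 46, 40]
[9, 1, 27, 4] [31, 5, 46, 40]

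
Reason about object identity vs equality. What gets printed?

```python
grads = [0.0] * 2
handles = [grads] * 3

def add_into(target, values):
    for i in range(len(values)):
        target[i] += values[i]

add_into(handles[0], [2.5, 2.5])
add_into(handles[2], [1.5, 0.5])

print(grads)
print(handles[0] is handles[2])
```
[4.0, 3.0]
True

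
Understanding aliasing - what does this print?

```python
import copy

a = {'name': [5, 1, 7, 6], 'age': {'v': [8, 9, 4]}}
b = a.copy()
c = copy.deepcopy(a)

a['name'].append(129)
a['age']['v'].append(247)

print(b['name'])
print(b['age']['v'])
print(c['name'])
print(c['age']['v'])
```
[5, 1, 7, 6, 129]
[8, 9, 4, 247]
[5, 1, 7, 6]
[8, 9, 4]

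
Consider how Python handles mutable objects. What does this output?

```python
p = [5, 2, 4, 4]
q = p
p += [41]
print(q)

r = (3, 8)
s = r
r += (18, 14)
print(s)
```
[5, 2, 4, 4, 41]
(3, 8)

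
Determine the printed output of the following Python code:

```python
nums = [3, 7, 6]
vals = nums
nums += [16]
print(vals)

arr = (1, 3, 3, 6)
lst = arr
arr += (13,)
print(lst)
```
[3, 7, 6, 16]
(1, 3, 3, 6)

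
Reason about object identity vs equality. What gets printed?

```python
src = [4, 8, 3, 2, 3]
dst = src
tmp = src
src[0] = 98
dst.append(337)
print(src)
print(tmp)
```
[98, 8, 3, 2, 3, 337]
[98, 8, 3, 2, 3, 337]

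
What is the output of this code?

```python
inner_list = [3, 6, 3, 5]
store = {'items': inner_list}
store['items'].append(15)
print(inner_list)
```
[3, 6, 3, 5, 15]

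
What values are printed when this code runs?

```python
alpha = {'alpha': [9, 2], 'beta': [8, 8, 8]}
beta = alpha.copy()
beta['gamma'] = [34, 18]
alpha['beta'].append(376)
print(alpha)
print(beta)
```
{'alpha': [9, 2], 'beta': [8, 8, 8, 376]}
{'alpha': [9, 2], 'beta': [8, 8, 8, 376], 'gamma': [34, 18]}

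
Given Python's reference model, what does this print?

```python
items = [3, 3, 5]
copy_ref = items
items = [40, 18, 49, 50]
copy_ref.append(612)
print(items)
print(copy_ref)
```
[40, 18, 49, 50]
[3, 3, 5, 612]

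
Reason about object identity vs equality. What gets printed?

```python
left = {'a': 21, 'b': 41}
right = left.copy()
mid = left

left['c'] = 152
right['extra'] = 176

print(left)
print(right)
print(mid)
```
{'a': 21, 'b': 41, 'c': 152}
{'a': 21, 'b': 41, 'extra': 176}
{'a': 21, 'b': 41, 'c': 152}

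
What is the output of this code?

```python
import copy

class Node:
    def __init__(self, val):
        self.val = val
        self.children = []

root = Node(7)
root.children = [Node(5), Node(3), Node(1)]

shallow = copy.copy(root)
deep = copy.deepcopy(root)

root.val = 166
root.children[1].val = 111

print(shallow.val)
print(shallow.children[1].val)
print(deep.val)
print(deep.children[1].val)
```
7
111
7
3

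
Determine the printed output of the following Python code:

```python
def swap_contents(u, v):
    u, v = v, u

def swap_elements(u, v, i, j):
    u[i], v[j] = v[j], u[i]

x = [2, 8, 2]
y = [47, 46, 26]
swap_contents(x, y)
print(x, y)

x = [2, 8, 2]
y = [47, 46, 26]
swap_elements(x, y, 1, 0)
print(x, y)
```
[2, 8, 2] [47, 46, 26]
[2, 47, 2] [8, 46, 26]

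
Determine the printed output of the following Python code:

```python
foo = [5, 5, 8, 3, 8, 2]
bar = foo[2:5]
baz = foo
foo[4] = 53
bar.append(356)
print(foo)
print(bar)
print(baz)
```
[5, 5, 8, 3, 53, 2]
[8, 3, 8, 356]
[5, 5, 8, 3, 53, 2]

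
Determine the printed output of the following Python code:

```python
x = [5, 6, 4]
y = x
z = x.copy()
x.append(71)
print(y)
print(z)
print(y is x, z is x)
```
[5, 6, 4, 71]
[5, 6, 4]
True False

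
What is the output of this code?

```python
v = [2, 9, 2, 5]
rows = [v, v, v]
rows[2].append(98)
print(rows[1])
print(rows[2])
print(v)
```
[2, 9, 2, 5, 98]
[2, 9, 2, 5, 98]
[2, 9, 2, 5, 98]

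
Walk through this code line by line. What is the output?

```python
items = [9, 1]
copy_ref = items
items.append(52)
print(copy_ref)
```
[9, 1, 52]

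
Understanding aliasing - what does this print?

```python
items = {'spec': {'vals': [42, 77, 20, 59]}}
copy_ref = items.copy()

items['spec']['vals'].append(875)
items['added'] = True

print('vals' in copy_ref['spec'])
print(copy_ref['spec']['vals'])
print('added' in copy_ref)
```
True
[42, 77, 20, 59, 875]
False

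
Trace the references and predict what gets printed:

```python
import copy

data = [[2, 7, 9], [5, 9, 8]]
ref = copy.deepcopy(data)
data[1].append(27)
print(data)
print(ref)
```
[[2, 7, 9], [5, 9, 8, 27]]
[[2, 7, 9], [5, 9, 8]]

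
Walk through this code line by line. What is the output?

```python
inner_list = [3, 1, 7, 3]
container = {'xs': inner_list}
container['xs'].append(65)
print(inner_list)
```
[3, 1, 7, 3, 65]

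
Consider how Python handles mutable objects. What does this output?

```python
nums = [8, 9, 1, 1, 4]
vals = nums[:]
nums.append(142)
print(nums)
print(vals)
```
[8, 9, 1, 1, 4, 142]
[8, 9, 1, 1, 4]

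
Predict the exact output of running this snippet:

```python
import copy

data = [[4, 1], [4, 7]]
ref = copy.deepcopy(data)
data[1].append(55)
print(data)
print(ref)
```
[[4, 1], [4, 7, 55]]
[[4, 1], [4, 7]]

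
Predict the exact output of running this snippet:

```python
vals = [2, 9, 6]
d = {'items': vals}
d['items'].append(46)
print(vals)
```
[2, 9, 6, 46]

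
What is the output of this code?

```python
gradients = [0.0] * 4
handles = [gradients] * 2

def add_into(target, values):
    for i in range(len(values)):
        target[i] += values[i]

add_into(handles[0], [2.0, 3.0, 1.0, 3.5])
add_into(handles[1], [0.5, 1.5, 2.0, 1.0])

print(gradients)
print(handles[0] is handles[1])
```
[2.5, 4.5, 3.0, 4.5]
True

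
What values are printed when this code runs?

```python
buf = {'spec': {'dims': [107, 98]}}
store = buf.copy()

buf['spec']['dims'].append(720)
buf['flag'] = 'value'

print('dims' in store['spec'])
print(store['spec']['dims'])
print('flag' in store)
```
True
[107, 98, 720]
False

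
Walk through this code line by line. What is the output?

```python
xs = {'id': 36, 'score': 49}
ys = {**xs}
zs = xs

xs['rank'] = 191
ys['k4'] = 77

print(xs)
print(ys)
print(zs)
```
{'id': 36, 'score': 49, 'rank': 191}
{'id': 36, 'score': 49, 'k4': 77}
{'id': 36, 'score': 49, 'rank': 191}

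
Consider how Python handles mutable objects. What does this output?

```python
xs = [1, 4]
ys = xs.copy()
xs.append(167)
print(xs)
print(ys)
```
[1, 4, 167]
[1, 4]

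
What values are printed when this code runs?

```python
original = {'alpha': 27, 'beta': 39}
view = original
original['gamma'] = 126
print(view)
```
{'alpha': 27, 'beta': 39, 'gamma': 126}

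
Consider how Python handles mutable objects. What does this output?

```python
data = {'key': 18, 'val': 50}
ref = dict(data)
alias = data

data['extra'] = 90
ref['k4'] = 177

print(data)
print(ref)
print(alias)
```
{'key': 18, 'val': 50, 'extra': 90}
{'key': 18, 'val': 50, 'k4': 177}
{'key': 18, 'val': 50, 'extra': 90}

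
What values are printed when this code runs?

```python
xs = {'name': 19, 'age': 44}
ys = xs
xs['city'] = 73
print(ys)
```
{'name': 19, 'age': 44, 'city': 73}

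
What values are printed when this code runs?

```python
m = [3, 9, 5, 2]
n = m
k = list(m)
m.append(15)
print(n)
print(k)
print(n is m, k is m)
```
[3, 9, 5, 2, 15]
[3, 9, 5, 2]
True False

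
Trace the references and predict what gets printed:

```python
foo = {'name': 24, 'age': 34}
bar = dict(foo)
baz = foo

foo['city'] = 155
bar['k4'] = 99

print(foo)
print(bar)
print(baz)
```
{'name': 24, 'age': 34, 'city': 155}
{'name': 24, 'age': 34, 'k4': 99}
{'name': 24, 'age': 34, 'city': 155}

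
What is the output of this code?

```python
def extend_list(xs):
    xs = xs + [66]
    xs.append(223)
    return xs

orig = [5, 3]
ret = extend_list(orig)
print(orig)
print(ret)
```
[5, 3]
[5, 3, 66, 223]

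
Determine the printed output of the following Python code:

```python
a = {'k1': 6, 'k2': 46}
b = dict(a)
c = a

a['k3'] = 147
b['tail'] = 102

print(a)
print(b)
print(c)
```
{'k1': 6, 'k2': 46, 'k3': 147}
{'k1': 6, 'k2': 46, 'tail': 102}
{'k1': 6, 'k2': 46, 'k3': 147}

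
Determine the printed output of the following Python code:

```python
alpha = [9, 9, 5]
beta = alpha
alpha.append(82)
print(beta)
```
[9, 9, 5, 82]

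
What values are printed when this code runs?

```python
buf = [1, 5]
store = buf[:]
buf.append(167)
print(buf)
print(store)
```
[1, 5, 167]
[1, 5]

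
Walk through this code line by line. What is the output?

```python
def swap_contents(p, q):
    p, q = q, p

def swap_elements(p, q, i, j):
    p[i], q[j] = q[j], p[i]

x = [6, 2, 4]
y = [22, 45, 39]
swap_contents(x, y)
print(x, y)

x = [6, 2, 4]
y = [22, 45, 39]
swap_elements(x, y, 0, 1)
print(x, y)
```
[6, 2, 4] [22, 45, 39]
[45, 2, 4] [22, 6, 39]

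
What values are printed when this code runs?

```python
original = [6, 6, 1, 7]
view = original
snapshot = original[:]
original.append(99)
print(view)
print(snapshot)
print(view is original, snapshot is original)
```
[6, 6, 1, 7, 99]
[6, 6, 1, 7]
True False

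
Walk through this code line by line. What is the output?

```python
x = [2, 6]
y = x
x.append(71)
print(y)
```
[2, 6, 71]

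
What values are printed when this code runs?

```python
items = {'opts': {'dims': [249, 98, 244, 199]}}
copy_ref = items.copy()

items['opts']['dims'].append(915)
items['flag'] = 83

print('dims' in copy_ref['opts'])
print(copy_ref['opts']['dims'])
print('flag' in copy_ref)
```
True
[249, 98, 244, 199, 915]
False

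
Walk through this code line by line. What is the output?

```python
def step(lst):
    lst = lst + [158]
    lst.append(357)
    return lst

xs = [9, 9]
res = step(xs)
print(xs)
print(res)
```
[9, 9]
[9, 9, 158, 357]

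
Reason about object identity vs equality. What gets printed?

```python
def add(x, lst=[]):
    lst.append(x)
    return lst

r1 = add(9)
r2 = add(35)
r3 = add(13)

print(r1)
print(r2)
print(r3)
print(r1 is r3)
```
[9, 35, 13]
[9, 35, 13]
[9, 35, 13]
True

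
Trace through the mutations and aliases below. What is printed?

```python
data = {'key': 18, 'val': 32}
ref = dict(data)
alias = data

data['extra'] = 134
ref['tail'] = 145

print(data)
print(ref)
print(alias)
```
{'key': 18, 'val': 32, 'extra': 134}
{'key': 18, 'val': 32, 'tail': 145}
{'key': 18, 'val': 32, 'extra': 134}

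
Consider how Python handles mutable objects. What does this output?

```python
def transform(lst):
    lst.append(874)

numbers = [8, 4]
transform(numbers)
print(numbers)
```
[8, 4, 874]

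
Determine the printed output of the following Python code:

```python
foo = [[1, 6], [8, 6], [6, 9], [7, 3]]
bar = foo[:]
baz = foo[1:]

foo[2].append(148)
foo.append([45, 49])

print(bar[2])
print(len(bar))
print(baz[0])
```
[6, 9, 148]
4
[8, 6]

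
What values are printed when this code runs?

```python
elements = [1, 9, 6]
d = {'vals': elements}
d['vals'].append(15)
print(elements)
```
[1, 9, 6, 15]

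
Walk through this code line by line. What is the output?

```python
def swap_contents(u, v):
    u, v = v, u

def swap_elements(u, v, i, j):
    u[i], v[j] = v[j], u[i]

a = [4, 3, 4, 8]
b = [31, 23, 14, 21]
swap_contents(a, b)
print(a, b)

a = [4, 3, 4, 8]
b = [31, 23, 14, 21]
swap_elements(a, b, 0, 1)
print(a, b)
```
[4, 3, 4, 8] [31, 23, 14, 21]
[23, 3, 4, 8] [31, 4, 14, 21]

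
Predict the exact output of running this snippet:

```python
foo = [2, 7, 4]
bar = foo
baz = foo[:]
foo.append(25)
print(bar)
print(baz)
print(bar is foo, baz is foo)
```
[2, 7, 4, 25]
[2, 7, 4]
True False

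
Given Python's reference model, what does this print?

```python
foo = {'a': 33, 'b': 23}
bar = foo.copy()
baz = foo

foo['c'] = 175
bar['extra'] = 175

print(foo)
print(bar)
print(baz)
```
{'a': 33, 'b': 23, 'c': 175}
{'a': 33, 'b': 23, 'extra': 175}
{'a': 33, 'b': 23, 'c': 175}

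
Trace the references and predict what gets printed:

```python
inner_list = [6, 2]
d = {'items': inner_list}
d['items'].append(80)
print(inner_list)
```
[6, 2, 80]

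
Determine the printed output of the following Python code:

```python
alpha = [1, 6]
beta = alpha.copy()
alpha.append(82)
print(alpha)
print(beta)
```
[1, 6, 82]
[1, 6]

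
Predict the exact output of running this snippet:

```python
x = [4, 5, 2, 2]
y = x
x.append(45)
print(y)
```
[4, 5, 2, 2, 45]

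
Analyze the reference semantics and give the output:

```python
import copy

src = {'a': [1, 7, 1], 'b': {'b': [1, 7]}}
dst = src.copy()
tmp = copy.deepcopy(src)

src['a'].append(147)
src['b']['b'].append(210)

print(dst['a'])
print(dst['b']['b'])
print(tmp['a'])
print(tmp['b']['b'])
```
[1, 7, 1, 147]
[1, 7, 210]
[1, 7, 1]
[1, 7]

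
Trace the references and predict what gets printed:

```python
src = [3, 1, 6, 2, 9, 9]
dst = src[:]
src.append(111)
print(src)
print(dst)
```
[3, 1, 6, 2, 9, 9, 111]
[3, 1, 6, 2, 9, 9]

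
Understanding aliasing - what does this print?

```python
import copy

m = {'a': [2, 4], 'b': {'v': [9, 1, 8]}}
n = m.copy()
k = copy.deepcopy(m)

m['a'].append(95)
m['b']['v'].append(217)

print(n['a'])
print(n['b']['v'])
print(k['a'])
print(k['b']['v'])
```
[2, 4, 95]
[9, 1, 8, 217]
[2, 4]
[9, 1, 8]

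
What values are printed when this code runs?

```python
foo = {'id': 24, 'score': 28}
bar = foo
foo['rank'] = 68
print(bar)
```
{'id': 24, 'score': 28, 'rank': 68}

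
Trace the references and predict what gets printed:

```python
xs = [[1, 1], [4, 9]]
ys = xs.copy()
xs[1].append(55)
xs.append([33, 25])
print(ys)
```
[[1, 1], [4, 9, 55]]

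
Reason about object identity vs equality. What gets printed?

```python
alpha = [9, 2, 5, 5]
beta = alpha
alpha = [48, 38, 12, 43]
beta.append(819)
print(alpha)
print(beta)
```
[48, 38, 12, 43]
[9, 2, 5, 5, 819]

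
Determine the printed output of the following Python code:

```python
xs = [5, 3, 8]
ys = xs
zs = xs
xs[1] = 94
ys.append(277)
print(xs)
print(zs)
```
[5, 94, 8, 277]
[5, 94, 8, 277]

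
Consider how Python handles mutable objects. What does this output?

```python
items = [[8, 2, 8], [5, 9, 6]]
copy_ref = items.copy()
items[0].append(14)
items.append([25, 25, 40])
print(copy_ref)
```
[[8, 2, 8, 14], [5, 9, 6]]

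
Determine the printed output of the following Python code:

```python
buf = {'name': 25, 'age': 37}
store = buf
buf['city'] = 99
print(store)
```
{'name': 25, 'age': 37, 'city': 99}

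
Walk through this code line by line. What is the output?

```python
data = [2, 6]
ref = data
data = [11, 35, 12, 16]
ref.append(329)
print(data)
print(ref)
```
[11, 35, 12, 16]
[2, 6, 329]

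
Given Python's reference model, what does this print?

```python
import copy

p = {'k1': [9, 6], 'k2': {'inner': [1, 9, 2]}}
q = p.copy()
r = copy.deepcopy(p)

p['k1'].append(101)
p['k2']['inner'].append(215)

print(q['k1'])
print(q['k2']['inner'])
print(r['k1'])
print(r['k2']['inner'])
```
[9, 6, 101]
[1, 9, 2, 215]
[9, 6]
[1, 9, 2]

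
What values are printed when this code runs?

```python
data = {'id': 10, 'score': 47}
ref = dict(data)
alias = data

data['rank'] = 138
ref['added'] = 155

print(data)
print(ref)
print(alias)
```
{'id': 10, 'score': 47, 'rank': 138}
{'id': 10, 'score': 47, 'added': 155}
{'id': 10, 'score': 47, 'rank': 138}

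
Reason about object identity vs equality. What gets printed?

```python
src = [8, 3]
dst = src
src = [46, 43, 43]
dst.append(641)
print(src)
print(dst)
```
[46, 43, 43]
[8, 3, 641]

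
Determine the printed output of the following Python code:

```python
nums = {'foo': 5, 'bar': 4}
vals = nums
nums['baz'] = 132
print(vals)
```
{'foo': 5, 'bar': 4, 'baz': 132}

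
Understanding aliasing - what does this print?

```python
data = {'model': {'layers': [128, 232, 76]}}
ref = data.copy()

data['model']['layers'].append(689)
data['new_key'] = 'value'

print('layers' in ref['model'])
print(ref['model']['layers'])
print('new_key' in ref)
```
True
[128, 232, 76, 689]
False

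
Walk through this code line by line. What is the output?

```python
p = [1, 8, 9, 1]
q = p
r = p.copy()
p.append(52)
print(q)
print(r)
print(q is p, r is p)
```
[1, 8, 9, 1, 52]
[1, 8, 9, 1]
True False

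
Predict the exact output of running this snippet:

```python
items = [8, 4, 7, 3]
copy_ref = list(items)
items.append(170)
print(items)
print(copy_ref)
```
[8, 4, 7, 3, 170]
[8, 4, 7, 3]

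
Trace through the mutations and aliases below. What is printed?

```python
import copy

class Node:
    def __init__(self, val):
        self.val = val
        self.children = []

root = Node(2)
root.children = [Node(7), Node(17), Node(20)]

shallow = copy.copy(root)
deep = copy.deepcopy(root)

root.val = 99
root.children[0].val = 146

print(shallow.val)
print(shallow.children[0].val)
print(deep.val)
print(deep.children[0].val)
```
2
146
2
7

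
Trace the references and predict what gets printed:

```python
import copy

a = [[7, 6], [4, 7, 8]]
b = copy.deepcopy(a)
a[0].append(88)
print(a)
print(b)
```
[[7, 6, 88], [4, 7, 8]]
[[7, 6], [4, 7, 8]]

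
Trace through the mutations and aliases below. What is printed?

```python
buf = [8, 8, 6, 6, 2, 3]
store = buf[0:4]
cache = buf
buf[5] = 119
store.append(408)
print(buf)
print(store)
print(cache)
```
[8, 8, 6, 6, 2, 119]
[8, 8, 6, 6, 408]
[8, 8, 6, 6, 2, 119]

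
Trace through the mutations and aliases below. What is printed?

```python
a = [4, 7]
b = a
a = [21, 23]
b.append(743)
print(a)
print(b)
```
[21, 23]
[4, 7, 743]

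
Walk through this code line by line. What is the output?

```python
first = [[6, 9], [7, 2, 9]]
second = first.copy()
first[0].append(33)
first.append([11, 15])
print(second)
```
[[6, 9, 33], [7, 2, 9]]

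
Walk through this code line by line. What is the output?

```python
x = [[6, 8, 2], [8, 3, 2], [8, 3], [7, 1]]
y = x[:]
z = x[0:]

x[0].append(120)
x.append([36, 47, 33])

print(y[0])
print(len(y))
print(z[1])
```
[6, 8, 2, 120]
4
[8, 3, 2]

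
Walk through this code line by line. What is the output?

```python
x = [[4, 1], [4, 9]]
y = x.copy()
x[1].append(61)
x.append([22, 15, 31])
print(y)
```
[[4, 1], [4, 9, 61]]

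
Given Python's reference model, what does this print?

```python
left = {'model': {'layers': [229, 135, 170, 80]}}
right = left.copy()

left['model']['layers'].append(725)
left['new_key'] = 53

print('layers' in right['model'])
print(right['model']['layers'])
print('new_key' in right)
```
True
[229, 135, 170, 80, 725]
False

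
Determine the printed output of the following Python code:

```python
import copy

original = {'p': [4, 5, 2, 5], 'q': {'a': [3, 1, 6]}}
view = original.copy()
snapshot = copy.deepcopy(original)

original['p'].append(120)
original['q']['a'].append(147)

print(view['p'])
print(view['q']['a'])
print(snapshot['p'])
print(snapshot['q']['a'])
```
[4, 5, 2, 5, 120]
[3, 1, 6, 147]
[4, 5, 2, 5]
[3, 1, 6]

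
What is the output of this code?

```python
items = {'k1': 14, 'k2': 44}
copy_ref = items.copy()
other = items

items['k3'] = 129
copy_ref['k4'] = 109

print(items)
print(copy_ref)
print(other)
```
{'k1': 14, 'k2': 44, 'k3': 129}
{'k1': 14, 'k2': 44, 'k4': 109}
{'k1': 14, 'k2': 44, 'k3': 129}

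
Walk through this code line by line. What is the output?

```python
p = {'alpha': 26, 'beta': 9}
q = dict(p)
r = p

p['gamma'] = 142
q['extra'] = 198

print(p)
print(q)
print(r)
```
{'alpha': 26, 'beta': 9, 'gamma': 142}
{'alpha': 26, 'beta': 9, 'extra': 198}
{'alpha': 26, 'beta': 9, 'gamma': 142}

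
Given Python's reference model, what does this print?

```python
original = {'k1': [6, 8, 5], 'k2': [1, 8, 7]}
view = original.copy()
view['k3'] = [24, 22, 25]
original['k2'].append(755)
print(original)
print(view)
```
{'k1': [6, 8, 5], 'k2': [1, 8, 7, 755]}
{'k1': [6, 8, 5], 'k2': [1, 8, 7, 755], 'k3': [24, 22, 25]}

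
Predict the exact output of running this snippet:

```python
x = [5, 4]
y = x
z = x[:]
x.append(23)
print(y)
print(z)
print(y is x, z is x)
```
[5, 4, 23]
[5, 4]
True False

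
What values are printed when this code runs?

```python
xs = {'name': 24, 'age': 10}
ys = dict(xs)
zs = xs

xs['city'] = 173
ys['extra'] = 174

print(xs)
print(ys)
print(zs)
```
{'name': 24, 'age': 10, 'city': 173}
{'name': 24, 'age': 10, 'extra': 174}
{'name': 24, 'age': 10, 'city': 173}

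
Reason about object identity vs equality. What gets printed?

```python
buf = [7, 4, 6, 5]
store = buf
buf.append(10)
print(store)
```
[7, 4, 6, 5, 10]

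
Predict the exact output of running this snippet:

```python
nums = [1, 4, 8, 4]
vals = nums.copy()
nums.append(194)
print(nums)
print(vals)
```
[1, 4, 8, 4, 194]
[1, 4, 8, 4]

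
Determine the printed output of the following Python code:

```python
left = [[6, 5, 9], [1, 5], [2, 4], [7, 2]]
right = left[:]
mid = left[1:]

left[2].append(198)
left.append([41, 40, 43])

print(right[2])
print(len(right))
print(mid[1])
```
[2, 4, 198]
4
[2, 4, 198]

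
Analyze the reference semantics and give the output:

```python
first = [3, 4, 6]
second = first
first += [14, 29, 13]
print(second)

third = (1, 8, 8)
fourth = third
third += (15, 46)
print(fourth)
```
[3, 4, 6, 14, 29, 13]
(1, 8, 8)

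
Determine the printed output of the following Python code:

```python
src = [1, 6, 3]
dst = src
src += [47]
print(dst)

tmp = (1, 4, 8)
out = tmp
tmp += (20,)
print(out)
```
[1, 6, 3, 47]
(1, 4, 8)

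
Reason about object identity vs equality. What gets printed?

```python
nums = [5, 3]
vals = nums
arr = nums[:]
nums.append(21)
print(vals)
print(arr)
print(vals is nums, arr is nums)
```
[5, 3, 21]
[5, 3]
True False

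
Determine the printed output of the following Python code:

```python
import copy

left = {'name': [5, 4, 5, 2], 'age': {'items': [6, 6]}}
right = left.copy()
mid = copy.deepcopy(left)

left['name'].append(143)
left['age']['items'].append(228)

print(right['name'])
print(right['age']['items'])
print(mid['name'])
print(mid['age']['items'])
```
[5, 4, 5, 2, 143]
[6, 6, 228]
[5, 4, 5, 2]
[6, 6]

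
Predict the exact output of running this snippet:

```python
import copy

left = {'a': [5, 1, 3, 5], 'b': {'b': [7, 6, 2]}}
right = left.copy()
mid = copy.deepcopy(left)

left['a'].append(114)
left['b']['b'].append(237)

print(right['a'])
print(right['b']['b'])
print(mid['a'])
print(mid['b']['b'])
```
[5, 1, 3, 5, 114]
[7, 6, 2, 237]
[5, 1, 3, 5]
[7, 6, 2]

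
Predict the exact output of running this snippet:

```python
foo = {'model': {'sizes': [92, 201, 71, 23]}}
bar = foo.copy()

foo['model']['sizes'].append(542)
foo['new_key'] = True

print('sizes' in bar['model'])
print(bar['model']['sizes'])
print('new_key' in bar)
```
True
[92, 201, 71, 23, 542]
False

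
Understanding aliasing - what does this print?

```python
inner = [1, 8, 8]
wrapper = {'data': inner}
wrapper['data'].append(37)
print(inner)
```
[1, 8, 8, 37]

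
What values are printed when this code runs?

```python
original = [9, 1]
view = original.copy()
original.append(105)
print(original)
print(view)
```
[9, 1, 105]
[9, 1]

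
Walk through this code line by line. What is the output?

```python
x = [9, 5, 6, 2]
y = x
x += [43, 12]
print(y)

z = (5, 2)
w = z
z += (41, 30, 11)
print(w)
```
[9, 5, 6, 2, 43, 12]
(5, 2)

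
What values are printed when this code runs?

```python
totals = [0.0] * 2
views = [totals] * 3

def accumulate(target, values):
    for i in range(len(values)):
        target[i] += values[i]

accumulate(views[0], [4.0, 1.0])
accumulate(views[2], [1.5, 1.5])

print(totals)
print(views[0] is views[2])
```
[5.5, 2.5]
True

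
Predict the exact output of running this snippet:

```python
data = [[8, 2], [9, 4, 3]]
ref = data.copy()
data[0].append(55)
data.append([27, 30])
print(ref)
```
[[8, 2, 55], [9, 4, 3]]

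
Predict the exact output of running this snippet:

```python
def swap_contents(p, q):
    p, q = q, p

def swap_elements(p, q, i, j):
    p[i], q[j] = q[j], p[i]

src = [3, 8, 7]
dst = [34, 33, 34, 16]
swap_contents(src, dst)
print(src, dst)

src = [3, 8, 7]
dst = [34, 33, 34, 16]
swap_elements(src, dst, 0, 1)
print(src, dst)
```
[3, 8, 7] [34, 33, 34, 16]
[33, 8, 7] [34, 3, 34, 16]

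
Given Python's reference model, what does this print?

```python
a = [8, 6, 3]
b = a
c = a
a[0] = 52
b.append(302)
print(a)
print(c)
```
[52, 6, 3, 302]
[52, 6, 3, 302]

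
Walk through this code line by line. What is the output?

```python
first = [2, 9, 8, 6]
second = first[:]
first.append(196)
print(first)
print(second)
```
[2, 9, 8, 6, 196]
[2, 9, 8, 6]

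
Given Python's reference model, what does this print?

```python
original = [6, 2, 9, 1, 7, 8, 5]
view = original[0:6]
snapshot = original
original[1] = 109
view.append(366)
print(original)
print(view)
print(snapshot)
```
[6, 109, 9, 1, 7, 8, 5]
[6, 2, 9, 1, 7, 8, 366]
[6, 109, 9, 1, 7, 8, 5]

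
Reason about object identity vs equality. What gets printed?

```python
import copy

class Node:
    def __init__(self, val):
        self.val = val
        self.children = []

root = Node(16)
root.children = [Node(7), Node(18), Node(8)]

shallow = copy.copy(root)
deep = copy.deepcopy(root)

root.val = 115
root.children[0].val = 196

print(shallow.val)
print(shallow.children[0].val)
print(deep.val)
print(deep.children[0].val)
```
16
196
16
7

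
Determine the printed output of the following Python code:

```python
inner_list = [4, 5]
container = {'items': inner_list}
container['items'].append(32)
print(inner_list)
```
[4, 5, 32]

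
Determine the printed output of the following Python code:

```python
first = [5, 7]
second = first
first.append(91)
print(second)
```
[5, 7, 91]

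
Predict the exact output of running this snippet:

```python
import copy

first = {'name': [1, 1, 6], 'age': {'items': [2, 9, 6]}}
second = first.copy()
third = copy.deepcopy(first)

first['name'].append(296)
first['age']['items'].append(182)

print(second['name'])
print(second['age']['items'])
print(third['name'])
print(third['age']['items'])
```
[1, 1, 6, 296]
[2, 9, 6, 182]
[1, 1, 6]
[2, 9, 6]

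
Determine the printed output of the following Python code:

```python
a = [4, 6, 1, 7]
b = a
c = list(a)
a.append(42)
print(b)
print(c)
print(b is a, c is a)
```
[4, 6, 1, 7, 42]
[4, 6, 1, 7]
True False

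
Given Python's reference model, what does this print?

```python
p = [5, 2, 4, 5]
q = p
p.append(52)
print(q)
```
[5, 2, 4, 5, 52]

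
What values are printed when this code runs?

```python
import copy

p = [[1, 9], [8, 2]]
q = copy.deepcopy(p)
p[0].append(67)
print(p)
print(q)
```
[[1, 9, 67], [8, 2]]
[[1, 9], [8, 2]]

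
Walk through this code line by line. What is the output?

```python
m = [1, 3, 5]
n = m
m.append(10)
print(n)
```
[1, 3, 5, 10]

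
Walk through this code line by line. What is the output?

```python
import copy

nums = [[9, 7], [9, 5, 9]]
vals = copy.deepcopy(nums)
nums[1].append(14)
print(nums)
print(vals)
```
[[9, 7], [9, 5, 9, 14]]
[[9, 7], [9, 5, 9]]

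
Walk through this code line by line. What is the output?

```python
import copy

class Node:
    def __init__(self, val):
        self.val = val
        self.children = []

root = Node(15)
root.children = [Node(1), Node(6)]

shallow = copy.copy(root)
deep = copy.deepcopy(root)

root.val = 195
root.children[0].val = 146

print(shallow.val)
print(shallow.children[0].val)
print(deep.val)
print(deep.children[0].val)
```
15
146
15
1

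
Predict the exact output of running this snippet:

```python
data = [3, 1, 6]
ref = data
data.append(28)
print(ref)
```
[3, 1, 6, 28]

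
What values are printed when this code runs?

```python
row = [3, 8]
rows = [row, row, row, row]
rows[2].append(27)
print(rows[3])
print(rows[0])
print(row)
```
[3, 8, 27]
[3, 8, 27]
[3, 8, 27]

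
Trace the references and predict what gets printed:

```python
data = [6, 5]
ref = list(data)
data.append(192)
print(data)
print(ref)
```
[6, 5, 192]
[6, 5]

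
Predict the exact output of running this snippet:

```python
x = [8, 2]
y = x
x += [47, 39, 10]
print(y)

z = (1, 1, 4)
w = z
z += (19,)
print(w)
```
[8, 2, 47, 39, 10]
(1, 1, 4)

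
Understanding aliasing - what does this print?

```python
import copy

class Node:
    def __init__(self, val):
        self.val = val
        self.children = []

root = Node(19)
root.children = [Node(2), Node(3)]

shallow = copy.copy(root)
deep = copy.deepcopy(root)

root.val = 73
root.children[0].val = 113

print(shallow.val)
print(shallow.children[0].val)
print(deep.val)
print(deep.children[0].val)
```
19
113
19
2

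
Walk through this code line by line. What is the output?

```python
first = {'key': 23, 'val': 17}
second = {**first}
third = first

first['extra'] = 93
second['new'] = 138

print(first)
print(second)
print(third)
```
{'key': 23, 'val': 17, 'extra': 93}
{'key': 23, 'val': 17, 'new': 138}
{'key': 23, 'val': 17, 'extra': 93}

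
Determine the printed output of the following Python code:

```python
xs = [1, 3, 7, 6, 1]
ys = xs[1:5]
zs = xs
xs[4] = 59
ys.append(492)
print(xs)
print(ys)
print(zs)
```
[1, 3, 7, 6, 59]
[3, 7, 6, 1, 492]
[1, 3, 7, 6, 59]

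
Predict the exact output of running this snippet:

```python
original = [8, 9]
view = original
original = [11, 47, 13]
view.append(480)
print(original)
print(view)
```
[11, 47, 13]
[8, 9, 480]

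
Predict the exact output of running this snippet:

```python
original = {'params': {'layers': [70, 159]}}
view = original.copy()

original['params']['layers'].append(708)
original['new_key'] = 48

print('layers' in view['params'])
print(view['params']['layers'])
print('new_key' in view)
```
True
[70, 159, 708]
False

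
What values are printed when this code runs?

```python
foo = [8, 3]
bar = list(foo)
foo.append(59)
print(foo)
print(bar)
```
[8, 3, 59]
[8, 3]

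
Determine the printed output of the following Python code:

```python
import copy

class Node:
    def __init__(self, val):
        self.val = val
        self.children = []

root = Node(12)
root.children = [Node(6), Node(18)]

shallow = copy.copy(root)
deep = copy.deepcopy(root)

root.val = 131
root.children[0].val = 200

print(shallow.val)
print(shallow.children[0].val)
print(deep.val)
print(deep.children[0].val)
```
12
200
12
6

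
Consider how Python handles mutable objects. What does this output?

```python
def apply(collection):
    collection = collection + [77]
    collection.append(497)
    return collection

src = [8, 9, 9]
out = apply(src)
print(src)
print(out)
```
[8, 9, 9]
[8, 9, 9, 77, 497]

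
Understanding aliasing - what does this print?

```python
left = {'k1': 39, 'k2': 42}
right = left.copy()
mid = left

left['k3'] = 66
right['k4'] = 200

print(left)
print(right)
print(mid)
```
{'k1': 39, 'k2': 42, 'k3': 66}
{'k1': 39, 'k2': 42, 'k4': 200}
{'k1': 39, 'k2': 42, 'k3': 66}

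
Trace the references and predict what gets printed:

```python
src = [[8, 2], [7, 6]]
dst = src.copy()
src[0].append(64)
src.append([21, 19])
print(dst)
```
[[8, 2, 64], [7, 6]]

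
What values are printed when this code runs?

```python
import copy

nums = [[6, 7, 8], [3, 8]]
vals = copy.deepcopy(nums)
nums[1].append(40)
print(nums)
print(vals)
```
[[6, 7, 8], [3, 8, 40]]
[[6, 7, 8], [3, 8]]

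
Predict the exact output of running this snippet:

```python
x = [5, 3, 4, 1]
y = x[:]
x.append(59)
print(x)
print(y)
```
[5, 3, 4, 1, 59]
[5, 3, 4, 1]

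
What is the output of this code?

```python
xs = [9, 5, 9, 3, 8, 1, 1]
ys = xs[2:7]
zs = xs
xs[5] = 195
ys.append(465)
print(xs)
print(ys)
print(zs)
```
[9, 5, 9, 3, 8, 195, 1]
[9, 3, 8, 1, 1, 465]
[9, 5, 9, 3, 8, 195, 1]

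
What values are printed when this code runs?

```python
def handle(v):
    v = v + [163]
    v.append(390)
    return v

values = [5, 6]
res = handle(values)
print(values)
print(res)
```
[5, 6]
[5, 6, 163, 390]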